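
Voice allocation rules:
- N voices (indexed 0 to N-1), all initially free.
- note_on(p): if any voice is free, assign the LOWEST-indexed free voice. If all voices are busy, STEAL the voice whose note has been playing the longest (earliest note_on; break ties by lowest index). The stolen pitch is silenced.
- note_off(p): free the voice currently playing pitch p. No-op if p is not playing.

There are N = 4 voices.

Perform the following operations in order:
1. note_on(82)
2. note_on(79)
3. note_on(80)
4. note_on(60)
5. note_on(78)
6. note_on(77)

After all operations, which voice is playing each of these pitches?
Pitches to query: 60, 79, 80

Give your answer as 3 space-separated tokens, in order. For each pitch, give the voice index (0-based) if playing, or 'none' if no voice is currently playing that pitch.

Answer: 3 none 2

Derivation:
Op 1: note_on(82): voice 0 is free -> assigned | voices=[82 - - -]
Op 2: note_on(79): voice 1 is free -> assigned | voices=[82 79 - -]
Op 3: note_on(80): voice 2 is free -> assigned | voices=[82 79 80 -]
Op 4: note_on(60): voice 3 is free -> assigned | voices=[82 79 80 60]
Op 5: note_on(78): all voices busy, STEAL voice 0 (pitch 82, oldest) -> assign | voices=[78 79 80 60]
Op 6: note_on(77): all voices busy, STEAL voice 1 (pitch 79, oldest) -> assign | voices=[78 77 80 60]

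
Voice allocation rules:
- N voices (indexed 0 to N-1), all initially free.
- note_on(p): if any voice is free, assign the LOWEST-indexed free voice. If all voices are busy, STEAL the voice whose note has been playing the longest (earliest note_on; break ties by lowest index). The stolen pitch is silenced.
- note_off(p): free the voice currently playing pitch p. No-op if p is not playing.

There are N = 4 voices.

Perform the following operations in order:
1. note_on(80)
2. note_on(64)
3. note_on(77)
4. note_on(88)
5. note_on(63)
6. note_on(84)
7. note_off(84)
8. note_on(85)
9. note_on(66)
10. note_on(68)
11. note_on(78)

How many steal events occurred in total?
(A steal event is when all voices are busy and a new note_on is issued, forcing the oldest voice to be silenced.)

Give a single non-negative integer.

Op 1: note_on(80): voice 0 is free -> assigned | voices=[80 - - -]
Op 2: note_on(64): voice 1 is free -> assigned | voices=[80 64 - -]
Op 3: note_on(77): voice 2 is free -> assigned | voices=[80 64 77 -]
Op 4: note_on(88): voice 3 is free -> assigned | voices=[80 64 77 88]
Op 5: note_on(63): all voices busy, STEAL voice 0 (pitch 80, oldest) -> assign | voices=[63 64 77 88]
Op 6: note_on(84): all voices busy, STEAL voice 1 (pitch 64, oldest) -> assign | voices=[63 84 77 88]
Op 7: note_off(84): free voice 1 | voices=[63 - 77 88]
Op 8: note_on(85): voice 1 is free -> assigned | voices=[63 85 77 88]
Op 9: note_on(66): all voices busy, STEAL voice 2 (pitch 77, oldest) -> assign | voices=[63 85 66 88]
Op 10: note_on(68): all voices busy, STEAL voice 3 (pitch 88, oldest) -> assign | voices=[63 85 66 68]
Op 11: note_on(78): all voices busy, STEAL voice 0 (pitch 63, oldest) -> assign | voices=[78 85 66 68]

Answer: 5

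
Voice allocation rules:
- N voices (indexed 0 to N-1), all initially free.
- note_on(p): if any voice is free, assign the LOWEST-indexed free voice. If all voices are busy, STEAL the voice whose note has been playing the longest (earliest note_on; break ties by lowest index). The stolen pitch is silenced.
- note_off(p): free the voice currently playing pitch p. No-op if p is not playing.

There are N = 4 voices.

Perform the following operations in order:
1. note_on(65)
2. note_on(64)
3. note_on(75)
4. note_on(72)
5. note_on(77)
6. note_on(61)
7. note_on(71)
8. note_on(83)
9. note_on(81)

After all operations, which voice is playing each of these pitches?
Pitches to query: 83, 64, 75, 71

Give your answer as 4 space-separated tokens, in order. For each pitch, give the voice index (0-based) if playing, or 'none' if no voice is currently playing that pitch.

Op 1: note_on(65): voice 0 is free -> assigned | voices=[65 - - -]
Op 2: note_on(64): voice 1 is free -> assigned | voices=[65 64 - -]
Op 3: note_on(75): voice 2 is free -> assigned | voices=[65 64 75 -]
Op 4: note_on(72): voice 3 is free -> assigned | voices=[65 64 75 72]
Op 5: note_on(77): all voices busy, STEAL voice 0 (pitch 65, oldest) -> assign | voices=[77 64 75 72]
Op 6: note_on(61): all voices busy, STEAL voice 1 (pitch 64, oldest) -> assign | voices=[77 61 75 72]
Op 7: note_on(71): all voices busy, STEAL voice 2 (pitch 75, oldest) -> assign | voices=[77 61 71 72]
Op 8: note_on(83): all voices busy, STEAL voice 3 (pitch 72, oldest) -> assign | voices=[77 61 71 83]
Op 9: note_on(81): all voices busy, STEAL voice 0 (pitch 77, oldest) -> assign | voices=[81 61 71 83]

Answer: 3 none none 2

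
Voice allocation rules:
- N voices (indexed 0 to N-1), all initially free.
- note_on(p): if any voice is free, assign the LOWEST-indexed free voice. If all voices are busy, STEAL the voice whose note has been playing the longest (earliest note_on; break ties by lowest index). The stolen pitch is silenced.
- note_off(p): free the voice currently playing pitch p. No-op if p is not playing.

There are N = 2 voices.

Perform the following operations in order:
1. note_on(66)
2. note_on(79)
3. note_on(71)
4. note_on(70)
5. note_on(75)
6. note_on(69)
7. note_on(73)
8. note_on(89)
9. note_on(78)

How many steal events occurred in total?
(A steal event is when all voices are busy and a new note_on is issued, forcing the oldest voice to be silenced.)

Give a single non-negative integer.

Answer: 7

Derivation:
Op 1: note_on(66): voice 0 is free -> assigned | voices=[66 -]
Op 2: note_on(79): voice 1 is free -> assigned | voices=[66 79]
Op 3: note_on(71): all voices busy, STEAL voice 0 (pitch 66, oldest) -> assign | voices=[71 79]
Op 4: note_on(70): all voices busy, STEAL voice 1 (pitch 79, oldest) -> assign | voices=[71 70]
Op 5: note_on(75): all voices busy, STEAL voice 0 (pitch 71, oldest) -> assign | voices=[75 70]
Op 6: note_on(69): all voices busy, STEAL voice 1 (pitch 70, oldest) -> assign | voices=[75 69]
Op 7: note_on(73): all voices busy, STEAL voice 0 (pitch 75, oldest) -> assign | voices=[73 69]
Op 8: note_on(89): all voices busy, STEAL voice 1 (pitch 69, oldest) -> assign | voices=[73 89]
Op 9: note_on(78): all voices busy, STEAL voice 0 (pitch 73, oldest) -> assign | voices=[78 89]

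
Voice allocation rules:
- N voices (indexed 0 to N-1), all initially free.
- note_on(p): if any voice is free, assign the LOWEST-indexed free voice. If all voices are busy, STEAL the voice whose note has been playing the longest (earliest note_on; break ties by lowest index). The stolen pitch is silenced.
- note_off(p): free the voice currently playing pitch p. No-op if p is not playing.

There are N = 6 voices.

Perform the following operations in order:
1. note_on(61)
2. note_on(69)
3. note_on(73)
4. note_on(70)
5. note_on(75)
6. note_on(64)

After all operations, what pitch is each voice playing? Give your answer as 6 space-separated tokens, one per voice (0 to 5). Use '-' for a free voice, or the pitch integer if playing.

Answer: 61 69 73 70 75 64

Derivation:
Op 1: note_on(61): voice 0 is free -> assigned | voices=[61 - - - - -]
Op 2: note_on(69): voice 1 is free -> assigned | voices=[61 69 - - - -]
Op 3: note_on(73): voice 2 is free -> assigned | voices=[61 69 73 - - -]
Op 4: note_on(70): voice 3 is free -> assigned | voices=[61 69 73 70 - -]
Op 5: note_on(75): voice 4 is free -> assigned | voices=[61 69 73 70 75 -]
Op 6: note_on(64): voice 5 is free -> assigned | voices=[61 69 73 70 75 64]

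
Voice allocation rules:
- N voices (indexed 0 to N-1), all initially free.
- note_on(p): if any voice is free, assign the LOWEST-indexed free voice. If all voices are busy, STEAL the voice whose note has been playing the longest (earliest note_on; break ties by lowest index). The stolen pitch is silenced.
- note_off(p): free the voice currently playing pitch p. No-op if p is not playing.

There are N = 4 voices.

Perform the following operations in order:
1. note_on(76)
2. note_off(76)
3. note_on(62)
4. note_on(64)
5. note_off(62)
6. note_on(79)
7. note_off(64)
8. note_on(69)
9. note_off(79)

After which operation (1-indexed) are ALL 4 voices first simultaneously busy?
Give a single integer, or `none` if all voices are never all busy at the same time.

Op 1: note_on(76): voice 0 is free -> assigned | voices=[76 - - -]
Op 2: note_off(76): free voice 0 | voices=[- - - -]
Op 3: note_on(62): voice 0 is free -> assigned | voices=[62 - - -]
Op 4: note_on(64): voice 1 is free -> assigned | voices=[62 64 - -]
Op 5: note_off(62): free voice 0 | voices=[- 64 - -]
Op 6: note_on(79): voice 0 is free -> assigned | voices=[79 64 - -]
Op 7: note_off(64): free voice 1 | voices=[79 - - -]
Op 8: note_on(69): voice 1 is free -> assigned | voices=[79 69 - -]
Op 9: note_off(79): free voice 0 | voices=[- 69 - -]

Answer: none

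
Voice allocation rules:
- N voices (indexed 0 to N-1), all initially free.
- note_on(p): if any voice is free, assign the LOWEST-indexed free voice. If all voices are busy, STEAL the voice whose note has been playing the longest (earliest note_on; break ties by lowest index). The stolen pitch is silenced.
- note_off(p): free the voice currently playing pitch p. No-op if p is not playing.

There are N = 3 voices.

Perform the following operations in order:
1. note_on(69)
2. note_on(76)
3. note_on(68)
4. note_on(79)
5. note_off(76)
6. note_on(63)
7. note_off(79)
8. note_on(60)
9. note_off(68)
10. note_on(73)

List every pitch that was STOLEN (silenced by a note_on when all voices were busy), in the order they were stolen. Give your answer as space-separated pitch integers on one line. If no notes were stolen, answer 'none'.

Answer: 69

Derivation:
Op 1: note_on(69): voice 0 is free -> assigned | voices=[69 - -]
Op 2: note_on(76): voice 1 is free -> assigned | voices=[69 76 -]
Op 3: note_on(68): voice 2 is free -> assigned | voices=[69 76 68]
Op 4: note_on(79): all voices busy, STEAL voice 0 (pitch 69, oldest) -> assign | voices=[79 76 68]
Op 5: note_off(76): free voice 1 | voices=[79 - 68]
Op 6: note_on(63): voice 1 is free -> assigned | voices=[79 63 68]
Op 7: note_off(79): free voice 0 | voices=[- 63 68]
Op 8: note_on(60): voice 0 is free -> assigned | voices=[60 63 68]
Op 9: note_off(68): free voice 2 | voices=[60 63 -]
Op 10: note_on(73): voice 2 is free -> assigned | voices=[60 63 73]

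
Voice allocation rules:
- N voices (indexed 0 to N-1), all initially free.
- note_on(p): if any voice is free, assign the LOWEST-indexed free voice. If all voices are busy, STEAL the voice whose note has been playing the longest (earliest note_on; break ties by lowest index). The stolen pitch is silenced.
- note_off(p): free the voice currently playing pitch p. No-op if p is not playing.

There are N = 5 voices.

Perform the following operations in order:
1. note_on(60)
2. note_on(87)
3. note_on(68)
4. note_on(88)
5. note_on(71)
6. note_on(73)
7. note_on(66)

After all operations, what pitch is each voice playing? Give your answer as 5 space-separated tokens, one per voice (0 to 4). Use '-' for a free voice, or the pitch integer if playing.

Op 1: note_on(60): voice 0 is free -> assigned | voices=[60 - - - -]
Op 2: note_on(87): voice 1 is free -> assigned | voices=[60 87 - - -]
Op 3: note_on(68): voice 2 is free -> assigned | voices=[60 87 68 - -]
Op 4: note_on(88): voice 3 is free -> assigned | voices=[60 87 68 88 -]
Op 5: note_on(71): voice 4 is free -> assigned | voices=[60 87 68 88 71]
Op 6: note_on(73): all voices busy, STEAL voice 0 (pitch 60, oldest) -> assign | voices=[73 87 68 88 71]
Op 7: note_on(66): all voices busy, STEAL voice 1 (pitch 87, oldest) -> assign | voices=[73 66 68 88 71]

Answer: 73 66 68 88 71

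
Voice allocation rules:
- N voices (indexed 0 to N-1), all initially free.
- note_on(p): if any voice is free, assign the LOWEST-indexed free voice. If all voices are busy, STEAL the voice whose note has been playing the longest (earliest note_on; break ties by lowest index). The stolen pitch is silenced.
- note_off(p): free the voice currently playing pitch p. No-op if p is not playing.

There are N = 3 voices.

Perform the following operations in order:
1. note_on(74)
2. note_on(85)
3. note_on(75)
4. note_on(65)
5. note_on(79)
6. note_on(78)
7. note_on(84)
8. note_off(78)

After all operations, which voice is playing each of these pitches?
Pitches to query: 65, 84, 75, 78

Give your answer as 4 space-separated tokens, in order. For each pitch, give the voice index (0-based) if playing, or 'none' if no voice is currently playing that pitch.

Op 1: note_on(74): voice 0 is free -> assigned | voices=[74 - -]
Op 2: note_on(85): voice 1 is free -> assigned | voices=[74 85 -]
Op 3: note_on(75): voice 2 is free -> assigned | voices=[74 85 75]
Op 4: note_on(65): all voices busy, STEAL voice 0 (pitch 74, oldest) -> assign | voices=[65 85 75]
Op 5: note_on(79): all voices busy, STEAL voice 1 (pitch 85, oldest) -> assign | voices=[65 79 75]
Op 6: note_on(78): all voices busy, STEAL voice 2 (pitch 75, oldest) -> assign | voices=[65 79 78]
Op 7: note_on(84): all voices busy, STEAL voice 0 (pitch 65, oldest) -> assign | voices=[84 79 78]
Op 8: note_off(78): free voice 2 | voices=[84 79 -]

Answer: none 0 none none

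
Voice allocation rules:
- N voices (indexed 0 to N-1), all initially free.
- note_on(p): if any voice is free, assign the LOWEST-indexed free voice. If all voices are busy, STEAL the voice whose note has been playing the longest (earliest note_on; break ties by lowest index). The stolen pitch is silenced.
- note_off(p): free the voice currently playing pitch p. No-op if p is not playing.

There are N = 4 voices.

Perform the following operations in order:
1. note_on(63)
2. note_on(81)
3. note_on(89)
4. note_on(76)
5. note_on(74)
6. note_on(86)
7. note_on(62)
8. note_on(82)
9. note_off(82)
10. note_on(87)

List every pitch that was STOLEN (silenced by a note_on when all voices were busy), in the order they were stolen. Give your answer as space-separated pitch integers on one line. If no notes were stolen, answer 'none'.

Answer: 63 81 89 76

Derivation:
Op 1: note_on(63): voice 0 is free -> assigned | voices=[63 - - -]
Op 2: note_on(81): voice 1 is free -> assigned | voices=[63 81 - -]
Op 3: note_on(89): voice 2 is free -> assigned | voices=[63 81 89 -]
Op 4: note_on(76): voice 3 is free -> assigned | voices=[63 81 89 76]
Op 5: note_on(74): all voices busy, STEAL voice 0 (pitch 63, oldest) -> assign | voices=[74 81 89 76]
Op 6: note_on(86): all voices busy, STEAL voice 1 (pitch 81, oldest) -> assign | voices=[74 86 89 76]
Op 7: note_on(62): all voices busy, STEAL voice 2 (pitch 89, oldest) -> assign | voices=[74 86 62 76]
Op 8: note_on(82): all voices busy, STEAL voice 3 (pitch 76, oldest) -> assign | voices=[74 86 62 82]
Op 9: note_off(82): free voice 3 | voices=[74 86 62 -]
Op 10: note_on(87): voice 3 is free -> assigned | voices=[74 86 62 87]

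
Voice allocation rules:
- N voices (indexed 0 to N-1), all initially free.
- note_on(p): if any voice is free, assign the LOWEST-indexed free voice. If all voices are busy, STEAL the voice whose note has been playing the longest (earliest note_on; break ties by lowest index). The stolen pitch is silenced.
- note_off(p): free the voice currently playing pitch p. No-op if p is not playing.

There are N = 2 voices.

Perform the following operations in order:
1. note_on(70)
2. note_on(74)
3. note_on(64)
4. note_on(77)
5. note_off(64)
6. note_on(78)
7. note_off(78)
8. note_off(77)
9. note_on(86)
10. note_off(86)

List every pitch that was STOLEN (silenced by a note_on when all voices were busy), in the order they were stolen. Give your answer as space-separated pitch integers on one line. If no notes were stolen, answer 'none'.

Op 1: note_on(70): voice 0 is free -> assigned | voices=[70 -]
Op 2: note_on(74): voice 1 is free -> assigned | voices=[70 74]
Op 3: note_on(64): all voices busy, STEAL voice 0 (pitch 70, oldest) -> assign | voices=[64 74]
Op 4: note_on(77): all voices busy, STEAL voice 1 (pitch 74, oldest) -> assign | voices=[64 77]
Op 5: note_off(64): free voice 0 | voices=[- 77]
Op 6: note_on(78): voice 0 is free -> assigned | voices=[78 77]
Op 7: note_off(78): free voice 0 | voices=[- 77]
Op 8: note_off(77): free voice 1 | voices=[- -]
Op 9: note_on(86): voice 0 is free -> assigned | voices=[86 -]
Op 10: note_off(86): free voice 0 | voices=[- -]

Answer: 70 74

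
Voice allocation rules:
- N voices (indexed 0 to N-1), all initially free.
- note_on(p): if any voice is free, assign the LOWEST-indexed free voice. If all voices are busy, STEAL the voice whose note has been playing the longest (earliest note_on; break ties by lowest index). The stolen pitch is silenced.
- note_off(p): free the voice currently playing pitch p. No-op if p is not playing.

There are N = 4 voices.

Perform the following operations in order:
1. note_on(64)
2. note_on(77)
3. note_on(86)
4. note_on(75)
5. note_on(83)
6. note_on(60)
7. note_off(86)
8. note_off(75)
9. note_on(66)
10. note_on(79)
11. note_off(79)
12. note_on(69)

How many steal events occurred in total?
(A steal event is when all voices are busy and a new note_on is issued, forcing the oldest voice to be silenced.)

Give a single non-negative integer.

Op 1: note_on(64): voice 0 is free -> assigned | voices=[64 - - -]
Op 2: note_on(77): voice 1 is free -> assigned | voices=[64 77 - -]
Op 3: note_on(86): voice 2 is free -> assigned | voices=[64 77 86 -]
Op 4: note_on(75): voice 3 is free -> assigned | voices=[64 77 86 75]
Op 5: note_on(83): all voices busy, STEAL voice 0 (pitch 64, oldest) -> assign | voices=[83 77 86 75]
Op 6: note_on(60): all voices busy, STEAL voice 1 (pitch 77, oldest) -> assign | voices=[83 60 86 75]
Op 7: note_off(86): free voice 2 | voices=[83 60 - 75]
Op 8: note_off(75): free voice 3 | voices=[83 60 - -]
Op 9: note_on(66): voice 2 is free -> assigned | voices=[83 60 66 -]
Op 10: note_on(79): voice 3 is free -> assigned | voices=[83 60 66 79]
Op 11: note_off(79): free voice 3 | voices=[83 60 66 -]
Op 12: note_on(69): voice 3 is free -> assigned | voices=[83 60 66 69]

Answer: 2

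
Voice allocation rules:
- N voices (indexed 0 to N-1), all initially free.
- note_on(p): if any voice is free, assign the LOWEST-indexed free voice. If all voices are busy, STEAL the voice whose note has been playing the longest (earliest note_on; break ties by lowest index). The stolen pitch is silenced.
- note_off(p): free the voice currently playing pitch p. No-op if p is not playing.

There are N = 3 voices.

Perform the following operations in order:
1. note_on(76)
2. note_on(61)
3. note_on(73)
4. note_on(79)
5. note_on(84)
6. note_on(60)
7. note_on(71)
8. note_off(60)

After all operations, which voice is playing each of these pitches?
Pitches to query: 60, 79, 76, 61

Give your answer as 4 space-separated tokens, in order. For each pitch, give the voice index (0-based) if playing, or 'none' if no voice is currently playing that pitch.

Op 1: note_on(76): voice 0 is free -> assigned | voices=[76 - -]
Op 2: note_on(61): voice 1 is free -> assigned | voices=[76 61 -]
Op 3: note_on(73): voice 2 is free -> assigned | voices=[76 61 73]
Op 4: note_on(79): all voices busy, STEAL voice 0 (pitch 76, oldest) -> assign | voices=[79 61 73]
Op 5: note_on(84): all voices busy, STEAL voice 1 (pitch 61, oldest) -> assign | voices=[79 84 73]
Op 6: note_on(60): all voices busy, STEAL voice 2 (pitch 73, oldest) -> assign | voices=[79 84 60]
Op 7: note_on(71): all voices busy, STEAL voice 0 (pitch 79, oldest) -> assign | voices=[71 84 60]
Op 8: note_off(60): free voice 2 | voices=[71 84 -]

Answer: none none none none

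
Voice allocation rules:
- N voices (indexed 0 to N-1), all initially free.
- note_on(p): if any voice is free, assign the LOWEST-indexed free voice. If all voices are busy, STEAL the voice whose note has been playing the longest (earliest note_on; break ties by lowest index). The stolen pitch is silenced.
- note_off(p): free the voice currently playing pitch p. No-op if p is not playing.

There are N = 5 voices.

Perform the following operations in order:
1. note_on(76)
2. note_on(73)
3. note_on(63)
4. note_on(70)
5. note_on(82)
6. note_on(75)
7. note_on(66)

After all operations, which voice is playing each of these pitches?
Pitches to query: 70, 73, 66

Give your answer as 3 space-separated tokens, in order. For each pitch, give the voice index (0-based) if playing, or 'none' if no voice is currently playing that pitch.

Answer: 3 none 1

Derivation:
Op 1: note_on(76): voice 0 is free -> assigned | voices=[76 - - - -]
Op 2: note_on(73): voice 1 is free -> assigned | voices=[76 73 - - -]
Op 3: note_on(63): voice 2 is free -> assigned | voices=[76 73 63 - -]
Op 4: note_on(70): voice 3 is free -> assigned | voices=[76 73 63 70 -]
Op 5: note_on(82): voice 4 is free -> assigned | voices=[76 73 63 70 82]
Op 6: note_on(75): all voices busy, STEAL voice 0 (pitch 76, oldest) -> assign | voices=[75 73 63 70 82]
Op 7: note_on(66): all voices busy, STEAL voice 1 (pitch 73, oldest) -> assign | voices=[75 66 63 70 82]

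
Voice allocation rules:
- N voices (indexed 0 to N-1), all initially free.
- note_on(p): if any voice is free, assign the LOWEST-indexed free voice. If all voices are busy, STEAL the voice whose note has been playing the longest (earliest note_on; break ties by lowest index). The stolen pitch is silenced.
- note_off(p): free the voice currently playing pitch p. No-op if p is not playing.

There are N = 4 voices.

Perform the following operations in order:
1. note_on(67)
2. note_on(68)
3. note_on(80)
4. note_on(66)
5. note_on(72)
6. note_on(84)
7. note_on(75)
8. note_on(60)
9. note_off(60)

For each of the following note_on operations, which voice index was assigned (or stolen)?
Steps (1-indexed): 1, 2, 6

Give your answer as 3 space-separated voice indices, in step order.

Op 1: note_on(67): voice 0 is free -> assigned | voices=[67 - - -]
Op 2: note_on(68): voice 1 is free -> assigned | voices=[67 68 - -]
Op 3: note_on(80): voice 2 is free -> assigned | voices=[67 68 80 -]
Op 4: note_on(66): voice 3 is free -> assigned | voices=[67 68 80 66]
Op 5: note_on(72): all voices busy, STEAL voice 0 (pitch 67, oldest) -> assign | voices=[72 68 80 66]
Op 6: note_on(84): all voices busy, STEAL voice 1 (pitch 68, oldest) -> assign | voices=[72 84 80 66]
Op 7: note_on(75): all voices busy, STEAL voice 2 (pitch 80, oldest) -> assign | voices=[72 84 75 66]
Op 8: note_on(60): all voices busy, STEAL voice 3 (pitch 66, oldest) -> assign | voices=[72 84 75 60]
Op 9: note_off(60): free voice 3 | voices=[72 84 75 -]

Answer: 0 1 1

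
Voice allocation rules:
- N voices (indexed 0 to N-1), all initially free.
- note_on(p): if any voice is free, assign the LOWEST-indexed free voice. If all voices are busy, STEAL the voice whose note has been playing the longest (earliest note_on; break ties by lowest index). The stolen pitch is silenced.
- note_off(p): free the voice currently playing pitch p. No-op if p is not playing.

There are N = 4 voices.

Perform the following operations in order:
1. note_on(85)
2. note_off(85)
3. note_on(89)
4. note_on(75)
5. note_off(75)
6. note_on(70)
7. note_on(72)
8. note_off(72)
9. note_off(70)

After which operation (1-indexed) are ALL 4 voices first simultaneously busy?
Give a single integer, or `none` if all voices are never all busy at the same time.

Op 1: note_on(85): voice 0 is free -> assigned | voices=[85 - - -]
Op 2: note_off(85): free voice 0 | voices=[- - - -]
Op 3: note_on(89): voice 0 is free -> assigned | voices=[89 - - -]
Op 4: note_on(75): voice 1 is free -> assigned | voices=[89 75 - -]
Op 5: note_off(75): free voice 1 | voices=[89 - - -]
Op 6: note_on(70): voice 1 is free -> assigned | voices=[89 70 - -]
Op 7: note_on(72): voice 2 is free -> assigned | voices=[89 70 72 -]
Op 8: note_off(72): free voice 2 | voices=[89 70 - -]
Op 9: note_off(70): free voice 1 | voices=[89 - - -]

Answer: none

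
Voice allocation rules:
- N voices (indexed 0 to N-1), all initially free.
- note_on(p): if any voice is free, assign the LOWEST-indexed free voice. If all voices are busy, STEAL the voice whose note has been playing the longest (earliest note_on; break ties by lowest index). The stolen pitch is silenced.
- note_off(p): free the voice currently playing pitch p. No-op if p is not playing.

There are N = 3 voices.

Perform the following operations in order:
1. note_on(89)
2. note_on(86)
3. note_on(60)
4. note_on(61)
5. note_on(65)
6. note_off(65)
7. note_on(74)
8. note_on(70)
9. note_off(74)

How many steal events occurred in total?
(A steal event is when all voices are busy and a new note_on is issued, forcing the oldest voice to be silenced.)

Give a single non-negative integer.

Answer: 3

Derivation:
Op 1: note_on(89): voice 0 is free -> assigned | voices=[89 - -]
Op 2: note_on(86): voice 1 is free -> assigned | voices=[89 86 -]
Op 3: note_on(60): voice 2 is free -> assigned | voices=[89 86 60]
Op 4: note_on(61): all voices busy, STEAL voice 0 (pitch 89, oldest) -> assign | voices=[61 86 60]
Op 5: note_on(65): all voices busy, STEAL voice 1 (pitch 86, oldest) -> assign | voices=[61 65 60]
Op 6: note_off(65): free voice 1 | voices=[61 - 60]
Op 7: note_on(74): voice 1 is free -> assigned | voices=[61 74 60]
Op 8: note_on(70): all voices busy, STEAL voice 2 (pitch 60, oldest) -> assign | voices=[61 74 70]
Op 9: note_off(74): free voice 1 | voices=[61 - 70]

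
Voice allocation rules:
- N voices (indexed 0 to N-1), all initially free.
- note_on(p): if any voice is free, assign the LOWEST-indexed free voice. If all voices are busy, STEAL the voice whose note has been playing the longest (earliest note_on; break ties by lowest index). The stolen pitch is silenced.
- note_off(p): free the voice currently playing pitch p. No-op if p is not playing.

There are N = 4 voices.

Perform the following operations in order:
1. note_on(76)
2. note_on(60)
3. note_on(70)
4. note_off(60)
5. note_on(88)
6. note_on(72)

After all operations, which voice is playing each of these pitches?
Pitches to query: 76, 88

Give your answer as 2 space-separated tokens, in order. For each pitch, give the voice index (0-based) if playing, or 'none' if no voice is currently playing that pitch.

Op 1: note_on(76): voice 0 is free -> assigned | voices=[76 - - -]
Op 2: note_on(60): voice 1 is free -> assigned | voices=[76 60 - -]
Op 3: note_on(70): voice 2 is free -> assigned | voices=[76 60 70 -]
Op 4: note_off(60): free voice 1 | voices=[76 - 70 -]
Op 5: note_on(88): voice 1 is free -> assigned | voices=[76 88 70 -]
Op 6: note_on(72): voice 3 is free -> assigned | voices=[76 88 70 72]

Answer: 0 1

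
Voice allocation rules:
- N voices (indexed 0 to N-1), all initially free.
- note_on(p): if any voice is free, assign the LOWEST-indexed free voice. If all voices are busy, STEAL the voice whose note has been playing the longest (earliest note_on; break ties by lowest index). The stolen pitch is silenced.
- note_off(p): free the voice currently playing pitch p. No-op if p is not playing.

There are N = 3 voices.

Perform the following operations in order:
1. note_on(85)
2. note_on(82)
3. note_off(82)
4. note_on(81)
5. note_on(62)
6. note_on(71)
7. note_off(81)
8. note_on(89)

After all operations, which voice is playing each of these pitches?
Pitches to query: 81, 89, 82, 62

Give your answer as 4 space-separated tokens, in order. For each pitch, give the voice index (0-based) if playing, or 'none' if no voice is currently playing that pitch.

Op 1: note_on(85): voice 0 is free -> assigned | voices=[85 - -]
Op 2: note_on(82): voice 1 is free -> assigned | voices=[85 82 -]
Op 3: note_off(82): free voice 1 | voices=[85 - -]
Op 4: note_on(81): voice 1 is free -> assigned | voices=[85 81 -]
Op 5: note_on(62): voice 2 is free -> assigned | voices=[85 81 62]
Op 6: note_on(71): all voices busy, STEAL voice 0 (pitch 85, oldest) -> assign | voices=[71 81 62]
Op 7: note_off(81): free voice 1 | voices=[71 - 62]
Op 8: note_on(89): voice 1 is free -> assigned | voices=[71 89 62]

Answer: none 1 none 2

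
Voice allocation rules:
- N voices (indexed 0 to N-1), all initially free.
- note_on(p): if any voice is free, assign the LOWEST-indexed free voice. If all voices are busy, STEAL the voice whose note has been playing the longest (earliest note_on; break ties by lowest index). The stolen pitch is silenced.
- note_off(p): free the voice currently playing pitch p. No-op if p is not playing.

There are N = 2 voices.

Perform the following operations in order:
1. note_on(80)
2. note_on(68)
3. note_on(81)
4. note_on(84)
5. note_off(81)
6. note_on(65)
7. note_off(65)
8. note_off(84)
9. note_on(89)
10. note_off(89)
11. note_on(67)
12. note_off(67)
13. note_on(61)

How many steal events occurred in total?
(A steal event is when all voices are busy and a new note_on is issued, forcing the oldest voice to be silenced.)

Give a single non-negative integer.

Answer: 2

Derivation:
Op 1: note_on(80): voice 0 is free -> assigned | voices=[80 -]
Op 2: note_on(68): voice 1 is free -> assigned | voices=[80 68]
Op 3: note_on(81): all voices busy, STEAL voice 0 (pitch 80, oldest) -> assign | voices=[81 68]
Op 4: note_on(84): all voices busy, STEAL voice 1 (pitch 68, oldest) -> assign | voices=[81 84]
Op 5: note_off(81): free voice 0 | voices=[- 84]
Op 6: note_on(65): voice 0 is free -> assigned | voices=[65 84]
Op 7: note_off(65): free voice 0 | voices=[- 84]
Op 8: note_off(84): free voice 1 | voices=[- -]
Op 9: note_on(89): voice 0 is free -> assigned | voices=[89 -]
Op 10: note_off(89): free voice 0 | voices=[- -]
Op 11: note_on(67): voice 0 is free -> assigned | voices=[67 -]
Op 12: note_off(67): free voice 0 | voices=[- -]
Op 13: note_on(61): voice 0 is free -> assigned | voices=[61 -]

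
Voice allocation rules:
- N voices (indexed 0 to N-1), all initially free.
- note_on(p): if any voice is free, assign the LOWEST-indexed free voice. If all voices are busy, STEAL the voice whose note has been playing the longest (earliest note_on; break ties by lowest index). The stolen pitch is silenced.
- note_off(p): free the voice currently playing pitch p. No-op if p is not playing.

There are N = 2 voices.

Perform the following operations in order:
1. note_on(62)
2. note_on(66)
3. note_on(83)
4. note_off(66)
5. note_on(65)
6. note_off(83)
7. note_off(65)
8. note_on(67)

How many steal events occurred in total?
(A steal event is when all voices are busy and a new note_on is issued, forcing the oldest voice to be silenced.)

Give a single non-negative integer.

Answer: 1

Derivation:
Op 1: note_on(62): voice 0 is free -> assigned | voices=[62 -]
Op 2: note_on(66): voice 1 is free -> assigned | voices=[62 66]
Op 3: note_on(83): all voices busy, STEAL voice 0 (pitch 62, oldest) -> assign | voices=[83 66]
Op 4: note_off(66): free voice 1 | voices=[83 -]
Op 5: note_on(65): voice 1 is free -> assigned | voices=[83 65]
Op 6: note_off(83): free voice 0 | voices=[- 65]
Op 7: note_off(65): free voice 1 | voices=[- -]
Op 8: note_on(67): voice 0 is free -> assigned | voices=[67 -]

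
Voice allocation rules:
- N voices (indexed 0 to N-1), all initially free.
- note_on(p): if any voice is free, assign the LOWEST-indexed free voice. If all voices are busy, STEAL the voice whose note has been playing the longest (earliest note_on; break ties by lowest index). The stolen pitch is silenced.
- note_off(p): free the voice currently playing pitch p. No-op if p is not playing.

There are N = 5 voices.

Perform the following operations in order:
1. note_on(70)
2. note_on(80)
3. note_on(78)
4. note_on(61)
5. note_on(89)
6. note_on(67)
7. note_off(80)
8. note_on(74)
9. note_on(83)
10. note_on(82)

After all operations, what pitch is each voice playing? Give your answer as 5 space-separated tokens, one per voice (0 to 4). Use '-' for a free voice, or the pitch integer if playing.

Answer: 67 74 83 82 89

Derivation:
Op 1: note_on(70): voice 0 is free -> assigned | voices=[70 - - - -]
Op 2: note_on(80): voice 1 is free -> assigned | voices=[70 80 - - -]
Op 3: note_on(78): voice 2 is free -> assigned | voices=[70 80 78 - -]
Op 4: note_on(61): voice 3 is free -> assigned | voices=[70 80 78 61 -]
Op 5: note_on(89): voice 4 is free -> assigned | voices=[70 80 78 61 89]
Op 6: note_on(67): all voices busy, STEAL voice 0 (pitch 70, oldest) -> assign | voices=[67 80 78 61 89]
Op 7: note_off(80): free voice 1 | voices=[67 - 78 61 89]
Op 8: note_on(74): voice 1 is free -> assigned | voices=[67 74 78 61 89]
Op 9: note_on(83): all voices busy, STEAL voice 2 (pitch 78, oldest) -> assign | voices=[67 74 83 61 89]
Op 10: note_on(82): all voices busy, STEAL voice 3 (pitch 61, oldest) -> assign | voices=[67 74 83 82 89]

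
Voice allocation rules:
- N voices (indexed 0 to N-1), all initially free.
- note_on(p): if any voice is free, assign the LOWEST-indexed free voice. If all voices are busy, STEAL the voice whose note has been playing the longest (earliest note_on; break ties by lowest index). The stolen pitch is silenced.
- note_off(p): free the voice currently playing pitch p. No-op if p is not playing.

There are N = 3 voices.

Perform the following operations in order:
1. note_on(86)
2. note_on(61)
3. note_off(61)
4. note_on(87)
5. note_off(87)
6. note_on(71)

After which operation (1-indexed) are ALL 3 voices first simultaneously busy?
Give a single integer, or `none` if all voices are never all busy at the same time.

Op 1: note_on(86): voice 0 is free -> assigned | voices=[86 - -]
Op 2: note_on(61): voice 1 is free -> assigned | voices=[86 61 -]
Op 3: note_off(61): free voice 1 | voices=[86 - -]
Op 4: note_on(87): voice 1 is free -> assigned | voices=[86 87 -]
Op 5: note_off(87): free voice 1 | voices=[86 - -]
Op 6: note_on(71): voice 1 is free -> assigned | voices=[86 71 -]

Answer: none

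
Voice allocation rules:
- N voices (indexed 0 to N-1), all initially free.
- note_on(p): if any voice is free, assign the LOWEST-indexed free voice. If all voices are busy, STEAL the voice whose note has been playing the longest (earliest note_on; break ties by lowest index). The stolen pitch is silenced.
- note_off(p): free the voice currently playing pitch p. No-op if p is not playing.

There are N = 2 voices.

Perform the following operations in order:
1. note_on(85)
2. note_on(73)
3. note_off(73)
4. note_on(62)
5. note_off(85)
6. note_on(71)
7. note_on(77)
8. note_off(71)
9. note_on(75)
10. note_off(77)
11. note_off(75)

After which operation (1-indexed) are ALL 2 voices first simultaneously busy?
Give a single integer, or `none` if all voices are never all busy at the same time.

Answer: 2

Derivation:
Op 1: note_on(85): voice 0 is free -> assigned | voices=[85 -]
Op 2: note_on(73): voice 1 is free -> assigned | voices=[85 73]
Op 3: note_off(73): free voice 1 | voices=[85 -]
Op 4: note_on(62): voice 1 is free -> assigned | voices=[85 62]
Op 5: note_off(85): free voice 0 | voices=[- 62]
Op 6: note_on(71): voice 0 is free -> assigned | voices=[71 62]
Op 7: note_on(77): all voices busy, STEAL voice 1 (pitch 62, oldest) -> assign | voices=[71 77]
Op 8: note_off(71): free voice 0 | voices=[- 77]
Op 9: note_on(75): voice 0 is free -> assigned | voices=[75 77]
Op 10: note_off(77): free voice 1 | voices=[75 -]
Op 11: note_off(75): free voice 0 | voices=[- -]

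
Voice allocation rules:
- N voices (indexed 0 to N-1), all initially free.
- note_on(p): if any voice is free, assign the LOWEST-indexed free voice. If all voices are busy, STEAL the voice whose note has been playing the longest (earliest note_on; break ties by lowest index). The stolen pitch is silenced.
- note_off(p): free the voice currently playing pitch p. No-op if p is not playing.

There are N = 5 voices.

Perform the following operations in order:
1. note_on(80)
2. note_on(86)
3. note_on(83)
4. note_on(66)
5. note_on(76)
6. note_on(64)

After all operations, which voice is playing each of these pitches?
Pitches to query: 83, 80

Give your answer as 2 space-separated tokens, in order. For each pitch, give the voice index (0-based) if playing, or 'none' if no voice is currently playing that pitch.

Answer: 2 none

Derivation:
Op 1: note_on(80): voice 0 is free -> assigned | voices=[80 - - - -]
Op 2: note_on(86): voice 1 is free -> assigned | voices=[80 86 - - -]
Op 3: note_on(83): voice 2 is free -> assigned | voices=[80 86 83 - -]
Op 4: note_on(66): voice 3 is free -> assigned | voices=[80 86 83 66 -]
Op 5: note_on(76): voice 4 is free -> assigned | voices=[80 86 83 66 76]
Op 6: note_on(64): all voices busy, STEAL voice 0 (pitch 80, oldest) -> assign | voices=[64 86 83 66 76]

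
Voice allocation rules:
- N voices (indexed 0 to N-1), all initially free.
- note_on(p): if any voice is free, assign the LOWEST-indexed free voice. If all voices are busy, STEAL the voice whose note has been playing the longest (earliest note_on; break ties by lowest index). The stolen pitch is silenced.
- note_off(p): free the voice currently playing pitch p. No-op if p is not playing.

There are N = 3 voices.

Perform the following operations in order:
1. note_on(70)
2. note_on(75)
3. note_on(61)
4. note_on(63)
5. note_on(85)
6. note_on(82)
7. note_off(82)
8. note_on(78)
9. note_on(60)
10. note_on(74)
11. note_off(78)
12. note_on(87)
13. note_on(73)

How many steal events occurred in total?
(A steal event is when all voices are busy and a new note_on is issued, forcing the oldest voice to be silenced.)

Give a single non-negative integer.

Op 1: note_on(70): voice 0 is free -> assigned | voices=[70 - -]
Op 2: note_on(75): voice 1 is free -> assigned | voices=[70 75 -]
Op 3: note_on(61): voice 2 is free -> assigned | voices=[70 75 61]
Op 4: note_on(63): all voices busy, STEAL voice 0 (pitch 70, oldest) -> assign | voices=[63 75 61]
Op 5: note_on(85): all voices busy, STEAL voice 1 (pitch 75, oldest) -> assign | voices=[63 85 61]
Op 6: note_on(82): all voices busy, STEAL voice 2 (pitch 61, oldest) -> assign | voices=[63 85 82]
Op 7: note_off(82): free voice 2 | voices=[63 85 -]
Op 8: note_on(78): voice 2 is free -> assigned | voices=[63 85 78]
Op 9: note_on(60): all voices busy, STEAL voice 0 (pitch 63, oldest) -> assign | voices=[60 85 78]
Op 10: note_on(74): all voices busy, STEAL voice 1 (pitch 85, oldest) -> assign | voices=[60 74 78]
Op 11: note_off(78): free voice 2 | voices=[60 74 -]
Op 12: note_on(87): voice 2 is free -> assigned | voices=[60 74 87]
Op 13: note_on(73): all voices busy, STEAL voice 0 (pitch 60, oldest) -> assign | voices=[73 74 87]

Answer: 6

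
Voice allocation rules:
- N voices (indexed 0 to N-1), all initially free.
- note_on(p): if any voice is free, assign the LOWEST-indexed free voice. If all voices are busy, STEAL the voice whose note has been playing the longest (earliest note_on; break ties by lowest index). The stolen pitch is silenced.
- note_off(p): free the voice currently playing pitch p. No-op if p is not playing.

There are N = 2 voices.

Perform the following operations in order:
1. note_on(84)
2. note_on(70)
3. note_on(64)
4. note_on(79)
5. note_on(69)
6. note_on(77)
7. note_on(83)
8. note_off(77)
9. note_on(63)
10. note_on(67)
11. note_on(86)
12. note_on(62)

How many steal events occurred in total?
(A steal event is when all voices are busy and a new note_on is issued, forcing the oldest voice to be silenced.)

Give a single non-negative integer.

Op 1: note_on(84): voice 0 is free -> assigned | voices=[84 -]
Op 2: note_on(70): voice 1 is free -> assigned | voices=[84 70]
Op 3: note_on(64): all voices busy, STEAL voice 0 (pitch 84, oldest) -> assign | voices=[64 70]
Op 4: note_on(79): all voices busy, STEAL voice 1 (pitch 70, oldest) -> assign | voices=[64 79]
Op 5: note_on(69): all voices busy, STEAL voice 0 (pitch 64, oldest) -> assign | voices=[69 79]
Op 6: note_on(77): all voices busy, STEAL voice 1 (pitch 79, oldest) -> assign | voices=[69 77]
Op 7: note_on(83): all voices busy, STEAL voice 0 (pitch 69, oldest) -> assign | voices=[83 77]
Op 8: note_off(77): free voice 1 | voices=[83 -]
Op 9: note_on(63): voice 1 is free -> assigned | voices=[83 63]
Op 10: note_on(67): all voices busy, STEAL voice 0 (pitch 83, oldest) -> assign | voices=[67 63]
Op 11: note_on(86): all voices busy, STEAL voice 1 (pitch 63, oldest) -> assign | voices=[67 86]
Op 12: note_on(62): all voices busy, STEAL voice 0 (pitch 67, oldest) -> assign | voices=[62 86]

Answer: 8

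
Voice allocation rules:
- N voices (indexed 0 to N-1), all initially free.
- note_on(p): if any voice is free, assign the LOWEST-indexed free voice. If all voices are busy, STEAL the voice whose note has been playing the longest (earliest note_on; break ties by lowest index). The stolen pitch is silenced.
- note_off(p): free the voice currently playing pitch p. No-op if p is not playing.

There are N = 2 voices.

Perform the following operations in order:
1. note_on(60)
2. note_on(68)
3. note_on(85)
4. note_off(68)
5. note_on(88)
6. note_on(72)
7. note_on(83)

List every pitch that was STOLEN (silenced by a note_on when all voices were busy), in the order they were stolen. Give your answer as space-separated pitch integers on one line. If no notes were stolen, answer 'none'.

Op 1: note_on(60): voice 0 is free -> assigned | voices=[60 -]
Op 2: note_on(68): voice 1 is free -> assigned | voices=[60 68]
Op 3: note_on(85): all voices busy, STEAL voice 0 (pitch 60, oldest) -> assign | voices=[85 68]
Op 4: note_off(68): free voice 1 | voices=[85 -]
Op 5: note_on(88): voice 1 is free -> assigned | voices=[85 88]
Op 6: note_on(72): all voices busy, STEAL voice 0 (pitch 85, oldest) -> assign | voices=[72 88]
Op 7: note_on(83): all voices busy, STEAL voice 1 (pitch 88, oldest) -> assign | voices=[72 83]

Answer: 60 85 88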